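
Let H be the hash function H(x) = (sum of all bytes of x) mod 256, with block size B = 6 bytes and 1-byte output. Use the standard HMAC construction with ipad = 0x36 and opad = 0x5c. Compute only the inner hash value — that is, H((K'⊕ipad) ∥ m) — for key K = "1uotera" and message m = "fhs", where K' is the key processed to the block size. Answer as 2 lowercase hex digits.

46

Key "1uotera" = 31 75 6f 74 65 72 61 is 7 bytes > B = 6, so hash it first: H(key) = c1, then zero-pad to 6 bytes: K' = c1 00 00 00 00 00.
K' ⊕ ipad = f7 36 36 36 36 36.
Inner input = f7 36 36 36 36 36 ∥ 66 68 73.
Inner hash: sum = 247+54+54+54+54+54+102+104+115 = 838; mod 256 = 70 → 46.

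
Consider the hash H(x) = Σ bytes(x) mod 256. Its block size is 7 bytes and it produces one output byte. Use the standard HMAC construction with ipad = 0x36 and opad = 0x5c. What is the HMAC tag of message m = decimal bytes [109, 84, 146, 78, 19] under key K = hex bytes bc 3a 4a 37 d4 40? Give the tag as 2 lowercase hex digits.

1c

Key hex bytes bc 3a 4a 37 d4 40 is 6 bytes ≤ B = 7; zero-pad to 7 bytes: K' = bc 3a 4a 37 d4 40 00.
K' ⊕ ipad = 8a 0c 7c 01 e2 76 36.  K' ⊕ opad = e0 66 16 6b 88 1c 5c.
Inner input = (K'⊕ipad) ∥ m = 8a 0c 7c 01 e2 76 36 ∥ 6d 54 92 4e 13.
Inner hash: sum = 138+12+124+1+226+118+54+109+84+146+78+19 = 1109; mod 256 = 85 → 55.
Outer input = (K'⊕opad) ∥ inner = e0 66 16 6b 88 1c 5c ∥ 55.
Outer hash (tag): sum = 224+102+22+107+136+28+92+85 = 796; mod 256 = 28 → 1c.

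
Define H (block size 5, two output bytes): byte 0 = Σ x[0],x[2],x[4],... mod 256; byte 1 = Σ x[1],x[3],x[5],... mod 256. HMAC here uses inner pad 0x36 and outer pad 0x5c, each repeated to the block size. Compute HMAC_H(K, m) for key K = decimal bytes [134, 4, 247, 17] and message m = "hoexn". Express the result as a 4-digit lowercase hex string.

7533

Key decimal bytes [134, 4, 247, 17] = 86 04 f7 11 is 4 bytes ≤ B = 5; zero-pad to 5 bytes: K' = 86 04 f7 11 00.
K' ⊕ ipad = b0 32 c1 27 36.  K' ⊕ opad = da 58 ab 4d 5c.
Inner input = (K'⊕ipad) ∥ m = b0 32 c1 27 36 ∥ 68 6f 65 78 6e.
Inner hash: even-index sum = 654 mod 256 = 142; odd-index sum = 404 mod 256 = 148 → 8e 94.
Outer input = (K'⊕opad) ∥ inner = da 58 ab 4d 5c ∥ 8e 94.
Outer hash (tag): even-index sum = 629 mod 256 = 117; odd-index sum = 307 mod 256 = 51 → 75 33.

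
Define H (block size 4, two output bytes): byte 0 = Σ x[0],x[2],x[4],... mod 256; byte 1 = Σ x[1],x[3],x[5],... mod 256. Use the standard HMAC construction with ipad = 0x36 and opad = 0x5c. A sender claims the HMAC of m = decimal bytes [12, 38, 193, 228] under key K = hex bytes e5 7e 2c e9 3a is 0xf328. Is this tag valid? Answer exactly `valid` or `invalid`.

Key hex bytes e5 7e 2c e9 3a is 5 bytes > B = 4, so hash it first: H(key) = 4b 67, then zero-pad to 4 bytes: K' = 4b 67 00 00.
K' ⊕ ipad = 7d 51 36 36; K' ⊕ opad = 17 3b 5c 5c.
Inner hash: even-index sum = 384 mod 256 = 128; odd-index sum = 401 mod 256 = 145 → 80 91.
Outer hash (recomputed tag): even-index sum = 243 mod 256 = 243; odd-index sum = 296 mod 256 = 40 → f3 28.
Recomputed tag = f328; claimed = f328 → match.

valid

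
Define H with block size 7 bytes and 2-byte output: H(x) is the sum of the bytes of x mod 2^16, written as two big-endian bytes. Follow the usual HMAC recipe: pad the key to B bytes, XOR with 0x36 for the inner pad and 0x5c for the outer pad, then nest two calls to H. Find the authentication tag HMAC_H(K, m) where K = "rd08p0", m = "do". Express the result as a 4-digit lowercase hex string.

032a

Key "rd08p0" = 72 64 30 38 70 30 is 6 bytes ≤ B = 7; zero-pad to 7 bytes: K' = 72 64 30 38 70 30 00.
K' ⊕ ipad = 44 52 06 0e 46 06 36.  K' ⊕ opad = 2e 38 6c 64 2c 6c 5c.
Inner input = (K'⊕ipad) ∥ m = 44 52 06 0e 46 06 36 ∥ 64 6f.
Inner hash: sum = 68+82+6+14+70+6+54+100+111 = 511 → 01 ff.
Outer input = (K'⊕opad) ∥ inner = 2e 38 6c 64 2c 6c 5c ∥ 01 ff.
Outer hash (tag): sum = 46+56+108+100+44+108+92+1+255 = 810 → 03 2a.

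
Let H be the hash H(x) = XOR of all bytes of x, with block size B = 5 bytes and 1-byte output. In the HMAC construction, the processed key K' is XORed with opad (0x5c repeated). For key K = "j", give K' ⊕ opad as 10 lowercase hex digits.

Key "j" = 6a is 1 byte ≤ B = 5; zero-pad to 5 bytes: K' = 6a 00 00 00 00.
XOR each byte with 0x5c: 6a⊕5c=36, 00⊕5c=5c, 00⊕5c=5c, 00⊕5c=5c, 00⊕5c=5c.

365c5c5c5c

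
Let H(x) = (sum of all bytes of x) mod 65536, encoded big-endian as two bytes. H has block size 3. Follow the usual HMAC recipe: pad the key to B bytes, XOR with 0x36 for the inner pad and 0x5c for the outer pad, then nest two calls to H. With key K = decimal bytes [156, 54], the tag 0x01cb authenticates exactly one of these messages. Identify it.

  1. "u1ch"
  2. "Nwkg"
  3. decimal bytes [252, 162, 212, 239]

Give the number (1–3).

Key decimal bytes [156, 54] = 9c 36 is 2 bytes ≤ B = 3; zero-pad to 3 bytes: K' = 9c 36 00.
K' ⊕ ipad = aa 00 36; K' ⊕ opad = c0 6a 5c.
m1: inner = H(aa 00 36 75 31 63 68) = 02 51; tag = H(c0 6a 5c 02 51) = 01d9
m2: inner = H(aa 00 36 4e 77 6b 67) = 02 77; tag = H(c0 6a 5c 02 77) = 01ff
m3: inner = H(aa 00 36 fc a2 d4 ef) = 04 41; tag = H(c0 6a 5c 04 41) = 01cb ← matches

3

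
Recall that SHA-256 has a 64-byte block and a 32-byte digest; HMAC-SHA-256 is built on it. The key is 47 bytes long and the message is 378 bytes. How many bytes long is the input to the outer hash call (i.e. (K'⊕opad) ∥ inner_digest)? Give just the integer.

96

Key is 47 ≤ 64 bytes, zero-padded: |K'| = 64.
Outer input = (K'⊕opad) ∥ H(inner) → 64 + 32 = 96 bytes.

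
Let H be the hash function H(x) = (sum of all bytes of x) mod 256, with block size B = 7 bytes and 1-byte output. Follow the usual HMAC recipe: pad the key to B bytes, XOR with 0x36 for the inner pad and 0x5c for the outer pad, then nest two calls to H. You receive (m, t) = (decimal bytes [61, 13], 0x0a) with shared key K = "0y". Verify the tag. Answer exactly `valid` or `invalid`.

valid

Key "0y" = 30 79 is 2 bytes ≤ B = 7; zero-pad to 7 bytes: K' = 30 79 00 00 00 00 00.
K' ⊕ ipad = 06 4f 36 36 36 36 36; K' ⊕ opad = 6c 25 5c 5c 5c 5c 5c.
Inner hash: sum = 6+79+54+54+54+54+54+61+13 = 429; mod 256 = 173 → ad.
Outer hash (recomputed tag): sum = 108+37+92+92+92+92+92+173 = 778; mod 256 = 10 → 0a.
Recomputed tag = 0a; claimed = 0a → match.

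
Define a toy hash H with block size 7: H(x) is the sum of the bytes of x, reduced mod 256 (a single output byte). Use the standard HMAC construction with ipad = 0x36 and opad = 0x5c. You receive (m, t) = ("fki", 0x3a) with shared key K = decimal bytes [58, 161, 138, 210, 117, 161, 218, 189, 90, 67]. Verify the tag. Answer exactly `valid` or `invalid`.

Key decimal bytes [58, 161, 138, 210, 117, 161, 218, 189, 90, 67] = 3a a1 8a d2 75 a1 da bd 5a 43 is 10 bytes > B = 7, so hash it first: H(key) = 81, then zero-pad to 7 bytes: K' = 81 00 00 00 00 00 00.
K' ⊕ ipad = b7 36 36 36 36 36 36; K' ⊕ opad = dd 5c 5c 5c 5c 5c 5c.
Inner hash: sum = 183+54+54+54+54+54+54+102+107+105 = 821; mod 256 = 53 → 35.
Outer hash (recomputed tag): sum = 221+92+92+92+92+92+92+53 = 826; mod 256 = 58 → 3a.
Recomputed tag = 3a; claimed = 3a → match.

valid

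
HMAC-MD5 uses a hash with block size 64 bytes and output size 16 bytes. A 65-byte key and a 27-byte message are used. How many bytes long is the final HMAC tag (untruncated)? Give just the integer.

16

The tag is one MD5 digest: 16 bytes.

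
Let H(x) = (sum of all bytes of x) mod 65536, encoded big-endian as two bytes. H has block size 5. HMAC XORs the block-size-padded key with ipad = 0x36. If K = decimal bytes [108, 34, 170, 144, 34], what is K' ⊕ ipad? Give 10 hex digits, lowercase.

Key decimal bytes [108, 34, 170, 144, 34] = 6c 22 aa 90 22 is exactly B = 5 bytes: K' = 6c 22 aa 90 22.
XOR each byte with 0x36: 6c⊕36=5a, 22⊕36=14, aa⊕36=9c, 90⊕36=a6, 22⊕36=14.

5a149ca614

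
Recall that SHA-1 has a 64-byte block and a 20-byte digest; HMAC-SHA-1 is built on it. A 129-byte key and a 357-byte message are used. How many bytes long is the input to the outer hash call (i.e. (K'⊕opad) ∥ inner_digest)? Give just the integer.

84

Key is 129 > 64 bytes, so it is hashed to 20 bytes then zero-padded to 64: |K'| = 64.
Outer input = (K'⊕opad) ∥ H(inner) → 64 + 20 = 84 bytes.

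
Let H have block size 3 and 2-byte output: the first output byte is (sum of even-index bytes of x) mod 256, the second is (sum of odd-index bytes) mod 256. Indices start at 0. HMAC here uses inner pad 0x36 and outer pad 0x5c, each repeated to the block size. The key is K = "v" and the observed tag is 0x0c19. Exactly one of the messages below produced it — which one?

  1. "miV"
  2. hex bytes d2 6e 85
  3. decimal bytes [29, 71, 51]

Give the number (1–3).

Key "v" = 76 is 1 byte ≤ B = 3; zero-pad to 3 bytes: K' = 76 00 00.
K' ⊕ ipad = 40 36 36; K' ⊕ opad = 2a 5c 5c.
m1: inner = H(40 36 36 6d 69 56) = df f9; tag = H(2a 5c 5c df f9) = 7f3b
m2: inner = H(40 36 36 d2 6e 85) = e4 8d; tag = H(2a 5c 5c e4 8d) = 1340
m3: inner = H(40 36 36 1d 47 33) = bd 86; tag = H(2a 5c 5c bd 86) = 0c19 ← matches

3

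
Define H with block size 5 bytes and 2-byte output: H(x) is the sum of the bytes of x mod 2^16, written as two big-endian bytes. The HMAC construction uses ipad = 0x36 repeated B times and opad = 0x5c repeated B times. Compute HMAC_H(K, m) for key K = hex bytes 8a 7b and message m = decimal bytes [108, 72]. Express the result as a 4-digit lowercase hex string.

0272

Key hex bytes 8a 7b is 2 bytes ≤ B = 5; zero-pad to 5 bytes: K' = 8a 7b 00 00 00.
K' ⊕ ipad = bc 4d 36 36 36.  K' ⊕ opad = d6 27 5c 5c 5c.
Inner input = (K'⊕ipad) ∥ m = bc 4d 36 36 36 ∥ 6c 48.
Inner hash: sum = 188+77+54+54+54+108+72 = 607 → 02 5f.
Outer input = (K'⊕opad) ∥ inner = d6 27 5c 5c 5c ∥ 02 5f.
Outer hash (tag): sum = 214+39+92+92+92+2+95 = 626 → 02 72.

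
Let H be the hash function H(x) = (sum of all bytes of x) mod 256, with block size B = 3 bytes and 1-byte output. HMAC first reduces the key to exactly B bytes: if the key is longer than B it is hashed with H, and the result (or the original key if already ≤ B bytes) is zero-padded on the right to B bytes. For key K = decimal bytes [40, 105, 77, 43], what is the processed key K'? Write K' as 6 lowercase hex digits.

090000

|K| = 4 > B = 3, so first hash the key.
H(K): sum = 40+105+77+43 = 265; mod 256 = 9 → 09.
Zero-pad H(K) = 09 to 3 bytes: K' = 09 00 00.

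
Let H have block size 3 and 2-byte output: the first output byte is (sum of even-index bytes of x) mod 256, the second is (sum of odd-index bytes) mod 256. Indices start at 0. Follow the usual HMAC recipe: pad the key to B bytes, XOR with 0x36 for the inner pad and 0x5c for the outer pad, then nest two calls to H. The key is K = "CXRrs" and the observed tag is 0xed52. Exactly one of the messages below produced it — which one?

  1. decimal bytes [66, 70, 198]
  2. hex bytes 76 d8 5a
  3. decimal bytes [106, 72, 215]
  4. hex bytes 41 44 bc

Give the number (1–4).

Key "CXRrs" = 43 58 52 72 73 is 5 bytes > B = 3, so hash it first: H(key) = 08 ca, then zero-pad to 3 bytes: K' = 08 ca 00.
K' ⊕ ipad = 3e fc 36; K' ⊕ opad = 54 96 5c.
m1: inner = H(3e fc 36 42 46 c6) = ba 04; tag = H(54 96 5c ba 04) = b450
m2: inner = H(3e fc 36 76 d8 5a) = 4c cc; tag = H(54 96 5c 4c cc) = 7ce2
m3: inner = H(3e fc 36 6a 48 d7) = bc 3d; tag = H(54 96 5c bc 3d) = ed52 ← matches
m4: inner = H(3e fc 36 41 44 bc) = b8 f9; tag = H(54 96 5c b8 f9) = a94e

3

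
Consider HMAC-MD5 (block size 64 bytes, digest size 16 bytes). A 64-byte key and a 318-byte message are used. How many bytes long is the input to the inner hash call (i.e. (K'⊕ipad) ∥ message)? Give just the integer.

Key is 64 ≤ 64 bytes, zero-padded: |K'| = 64.
Inner input = (K'⊕ipad) ∥ m → 64 + 318 = 382 bytes.

382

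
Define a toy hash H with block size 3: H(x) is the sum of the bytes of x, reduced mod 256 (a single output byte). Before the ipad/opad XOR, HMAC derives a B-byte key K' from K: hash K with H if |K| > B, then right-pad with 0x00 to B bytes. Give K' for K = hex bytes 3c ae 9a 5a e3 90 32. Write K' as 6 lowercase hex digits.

830000

|K| = 7 > B = 3, so first hash the key.
H(K): sum = 60+174+154+90+227+144+50 = 899; mod 256 = 131 → 83.
Zero-pad H(K) = 83 to 3 bytes: K' = 83 00 00.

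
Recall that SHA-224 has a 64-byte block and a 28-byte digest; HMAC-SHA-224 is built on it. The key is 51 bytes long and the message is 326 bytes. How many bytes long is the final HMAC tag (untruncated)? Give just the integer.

28

The tag is one SHA-224 digest: 28 bytes.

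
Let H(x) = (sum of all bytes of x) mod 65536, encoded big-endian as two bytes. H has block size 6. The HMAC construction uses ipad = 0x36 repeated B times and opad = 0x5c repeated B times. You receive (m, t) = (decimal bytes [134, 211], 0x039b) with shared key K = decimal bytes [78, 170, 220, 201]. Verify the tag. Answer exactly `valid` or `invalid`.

valid

Key decimal bytes [78, 170, 220, 201] = 4e aa dc c9 is 4 bytes ≤ B = 6; zero-pad to 6 bytes: K' = 4e aa dc c9 00 00.
K' ⊕ ipad = 78 9c ea ff 36 36; K' ⊕ opad = 12 f6 80 95 5c 5c.
Inner hash: sum = 120+156+234+255+54+54+134+211 = 1218 → 04 c2.
Outer hash (recomputed tag): sum = 18+246+128+149+92+92+4+194 = 923 → 03 9b.
Recomputed tag = 039b; claimed = 039b → match.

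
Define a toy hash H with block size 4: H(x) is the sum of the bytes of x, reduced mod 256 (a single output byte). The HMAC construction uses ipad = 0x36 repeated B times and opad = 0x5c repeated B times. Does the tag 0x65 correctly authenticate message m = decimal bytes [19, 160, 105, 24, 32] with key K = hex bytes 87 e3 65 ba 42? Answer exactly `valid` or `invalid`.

Key hex bytes 87 e3 65 ba 42 is 5 bytes > B = 4, so hash it first: H(key) = cb, then zero-pad to 4 bytes: K' = cb 00 00 00.
K' ⊕ ipad = fd 36 36 36; K' ⊕ opad = 97 5c 5c 5c.
Inner hash: sum = 253+54+54+54+19+160+105+24+32 = 755; mod 256 = 243 → f3.
Outer hash (recomputed tag): sum = 151+92+92+92+243 = 670; mod 256 = 158 → 9e.
Recomputed tag = 9e; claimed = 65 → mismatch.

invalid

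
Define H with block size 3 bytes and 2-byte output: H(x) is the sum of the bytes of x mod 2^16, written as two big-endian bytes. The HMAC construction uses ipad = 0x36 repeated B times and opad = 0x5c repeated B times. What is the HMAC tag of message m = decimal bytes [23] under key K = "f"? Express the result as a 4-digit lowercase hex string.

Key "f" = 66 is 1 byte ≤ B = 3; zero-pad to 3 bytes: K' = 66 00 00.
K' ⊕ ipad = 50 36 36.  K' ⊕ opad = 3a 5c 5c.
Inner input = (K'⊕ipad) ∥ m = 50 36 36 ∥ 17.
Inner hash: sum = 80+54+54+23 = 211 → 00 d3.
Outer input = (K'⊕opad) ∥ inner = 3a 5c 5c ∥ 00 d3.
Outer hash (tag): sum = 58+92+92+0+211 = 453 → 01 c5.

01c5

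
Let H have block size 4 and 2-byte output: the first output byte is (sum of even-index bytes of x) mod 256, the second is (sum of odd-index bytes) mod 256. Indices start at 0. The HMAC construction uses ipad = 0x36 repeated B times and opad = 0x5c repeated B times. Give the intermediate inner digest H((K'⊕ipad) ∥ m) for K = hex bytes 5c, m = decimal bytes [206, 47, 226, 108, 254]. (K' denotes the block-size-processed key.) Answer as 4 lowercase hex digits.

Key hex bytes 5c is 1 byte ≤ B = 4; zero-pad to 4 bytes: K' = 5c 00 00 00.
K' ⊕ ipad = 6a 36 36 36.
Inner input = 6a 36 36 36 ∥ ce 2f e2 6c fe.
Inner hash: even-index sum = 846 mod 256 = 78; odd-index sum = 263 mod 256 = 7 → 4e 07.

4e07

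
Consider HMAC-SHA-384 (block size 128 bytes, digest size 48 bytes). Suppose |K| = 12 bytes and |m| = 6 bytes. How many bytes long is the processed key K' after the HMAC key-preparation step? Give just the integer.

128

Key is 12 ≤ 128 bytes, zero-padded: |K'| = 128.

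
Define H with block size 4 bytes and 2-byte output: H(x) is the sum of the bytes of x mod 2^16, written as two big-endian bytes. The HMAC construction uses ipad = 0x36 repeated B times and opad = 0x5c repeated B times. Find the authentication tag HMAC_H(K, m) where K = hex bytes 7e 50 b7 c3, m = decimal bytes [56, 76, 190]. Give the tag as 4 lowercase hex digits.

Key hex bytes 7e 50 b7 c3 is exactly B = 4 bytes: K' = 7e 50 b7 c3.
K' ⊕ ipad = 48 66 81 f5.  K' ⊕ opad = 22 0c eb 9f.
Inner input = (K'⊕ipad) ∥ m = 48 66 81 f5 ∥ 38 4c be.
Inner hash: sum = 72+102+129+245+56+76+190 = 870 → 03 66.
Outer input = (K'⊕opad) ∥ inner = 22 0c eb 9f ∥ 03 66.
Outer hash (tag): sum = 34+12+235+159+3+102 = 545 → 02 21.

0221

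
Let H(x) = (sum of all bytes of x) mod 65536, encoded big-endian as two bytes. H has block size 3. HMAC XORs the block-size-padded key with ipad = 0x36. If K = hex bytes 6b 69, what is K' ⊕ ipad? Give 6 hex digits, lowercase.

Key hex bytes 6b 69 is 2 bytes ≤ B = 3; zero-pad to 3 bytes: K' = 6b 69 00.
XOR each byte with 0x36: 6b⊕36=5d, 69⊕36=5f, 00⊕36=36.

5d5f36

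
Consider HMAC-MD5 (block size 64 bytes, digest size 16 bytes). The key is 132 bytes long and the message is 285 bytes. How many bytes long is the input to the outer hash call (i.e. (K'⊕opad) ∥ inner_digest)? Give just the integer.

Key is 132 > 64 bytes, so it is hashed to 16 bytes then zero-padded to 64: |K'| = 64.
Outer input = (K'⊕opad) ∥ H(inner) → 64 + 16 = 80 bytes.

80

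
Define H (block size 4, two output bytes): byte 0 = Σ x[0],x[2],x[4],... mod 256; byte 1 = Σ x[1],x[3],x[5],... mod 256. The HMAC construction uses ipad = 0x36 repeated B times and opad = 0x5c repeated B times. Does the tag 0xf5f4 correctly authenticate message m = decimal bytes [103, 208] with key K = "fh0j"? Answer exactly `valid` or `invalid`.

invalid

Key "fh0j" = 66 68 30 6a is exactly B = 4 bytes: K' = 66 68 30 6a.
K' ⊕ ipad = 50 5e 06 5c; K' ⊕ opad = 3a 34 6c 36.
Inner hash: even-index sum = 189 mod 256 = 189; odd-index sum = 394 mod 256 = 138 → bd 8a.
Outer hash (recomputed tag): even-index sum = 355 mod 256 = 99; odd-index sum = 244 mod 256 = 244 → 63 f4.
Recomputed tag = 63f4; claimed = f5f4 → mismatch.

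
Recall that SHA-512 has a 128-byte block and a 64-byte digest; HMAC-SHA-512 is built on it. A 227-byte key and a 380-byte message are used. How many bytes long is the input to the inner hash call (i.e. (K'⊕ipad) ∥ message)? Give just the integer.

Key is 227 > 128 bytes, so it is hashed to 64 bytes then zero-padded to 128: |K'| = 128.
Inner input = (K'⊕ipad) ∥ m → 128 + 380 = 508 bytes.

508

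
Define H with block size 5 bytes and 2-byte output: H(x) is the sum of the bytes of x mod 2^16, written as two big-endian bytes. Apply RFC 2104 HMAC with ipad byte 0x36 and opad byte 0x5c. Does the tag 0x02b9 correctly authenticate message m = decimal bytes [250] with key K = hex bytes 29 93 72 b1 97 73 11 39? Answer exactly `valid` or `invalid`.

valid

Key hex bytes 29 93 72 b1 97 73 11 39 is 8 bytes > B = 5, so hash it first: H(key) = 03 33, then zero-pad to 5 bytes: K' = 03 33 00 00 00.
K' ⊕ ipad = 35 05 36 36 36; K' ⊕ opad = 5f 6f 5c 5c 5c.
Inner hash: sum = 53+5+54+54+54+250 = 470 → 01 d6.
Outer hash (recomputed tag): sum = 95+111+92+92+92+1+214 = 697 → 02 b9.
Recomputed tag = 02b9; claimed = 02b9 → match.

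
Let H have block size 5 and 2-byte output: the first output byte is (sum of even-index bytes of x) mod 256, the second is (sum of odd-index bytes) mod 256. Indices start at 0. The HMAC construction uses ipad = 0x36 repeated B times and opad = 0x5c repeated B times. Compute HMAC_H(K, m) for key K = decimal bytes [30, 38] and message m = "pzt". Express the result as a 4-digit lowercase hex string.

24e4

Key decimal bytes [30, 38] = 1e 26 is 2 bytes ≤ B = 5; zero-pad to 5 bytes: K' = 1e 26 00 00 00.
K' ⊕ ipad = 28 10 36 36 36.  K' ⊕ opad = 42 7a 5c 5c 5c.
Inner input = (K'⊕ipad) ∥ m = 28 10 36 36 36 ∥ 70 7a 74.
Inner hash: even-index sum = 270 mod 256 = 14; odd-index sum = 298 mod 256 = 42 → 0e 2a.
Outer input = (K'⊕opad) ∥ inner = 42 7a 5c 5c 5c ∥ 0e 2a.
Outer hash (tag): even-index sum = 292 mod 256 = 36; odd-index sum = 228 mod 256 = 228 → 24 e4.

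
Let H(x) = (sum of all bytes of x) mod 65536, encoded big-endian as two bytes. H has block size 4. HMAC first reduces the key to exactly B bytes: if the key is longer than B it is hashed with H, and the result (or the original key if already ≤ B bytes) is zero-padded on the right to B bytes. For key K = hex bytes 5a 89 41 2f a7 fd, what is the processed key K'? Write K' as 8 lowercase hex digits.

02f70000

|K| = 6 > B = 4, so first hash the key.
H(K): sum = 90+137+65+47+167+253 = 759 → 02 f7.
Zero-pad H(K) = 02 f7 to 4 bytes: K' = 02 f7 00 00.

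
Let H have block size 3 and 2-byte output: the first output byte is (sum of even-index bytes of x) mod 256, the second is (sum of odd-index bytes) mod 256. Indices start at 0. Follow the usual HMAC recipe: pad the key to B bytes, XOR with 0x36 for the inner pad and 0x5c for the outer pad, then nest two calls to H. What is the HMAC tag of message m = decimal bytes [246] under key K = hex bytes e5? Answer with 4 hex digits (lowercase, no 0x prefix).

4165

Key hex bytes e5 is 1 byte ≤ B = 3; zero-pad to 3 bytes: K' = e5 00 00.
K' ⊕ ipad = d3 36 36.  K' ⊕ opad = b9 5c 5c.
Inner input = (K'⊕ipad) ∥ m = d3 36 36 ∥ f6.
Inner hash: even-index sum = 265 mod 256 = 9; odd-index sum = 300 mod 256 = 44 → 09 2c.
Outer input = (K'⊕opad) ∥ inner = b9 5c 5c ∥ 09 2c.
Outer hash (tag): even-index sum = 321 mod 256 = 65; odd-index sum = 101 mod 256 = 101 → 41 65.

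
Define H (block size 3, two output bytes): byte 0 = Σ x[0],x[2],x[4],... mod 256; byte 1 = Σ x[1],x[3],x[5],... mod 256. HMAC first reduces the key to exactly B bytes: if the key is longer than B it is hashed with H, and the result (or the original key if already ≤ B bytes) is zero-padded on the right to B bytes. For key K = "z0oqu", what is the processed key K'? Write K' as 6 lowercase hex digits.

|K| = 5 > B = 3, so first hash the key.
H(K): even-index sum = 350 mod 256 = 94; odd-index sum = 161 mod 256 = 161 → 5e a1.
Zero-pad H(K) = 5e a1 to 3 bytes: K' = 5e a1 00.

5ea100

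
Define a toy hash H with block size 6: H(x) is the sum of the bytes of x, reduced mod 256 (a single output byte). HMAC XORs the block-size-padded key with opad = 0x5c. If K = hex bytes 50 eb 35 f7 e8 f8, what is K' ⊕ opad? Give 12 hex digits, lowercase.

Key hex bytes 50 eb 35 f7 e8 f8 is exactly B = 6 bytes: K' = 50 eb 35 f7 e8 f8.
XOR each byte with 0x5c: 50⊕5c=0c, eb⊕5c=b7, 35⊕5c=69, f7⊕5c=ab, e8⊕5c=b4, f8⊕5c=a4.

0cb769abb4a4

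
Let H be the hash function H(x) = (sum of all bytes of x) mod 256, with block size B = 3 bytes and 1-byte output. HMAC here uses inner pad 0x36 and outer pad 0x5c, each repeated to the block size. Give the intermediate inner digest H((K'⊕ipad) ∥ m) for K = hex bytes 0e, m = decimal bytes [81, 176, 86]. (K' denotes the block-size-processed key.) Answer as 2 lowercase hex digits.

fb

Key hex bytes 0e is 1 byte ≤ B = 3; zero-pad to 3 bytes: K' = 0e 00 00.
K' ⊕ ipad = 38 36 36.
Inner input = 38 36 36 ∥ 51 b0 56.
Inner hash: sum = 56+54+54+81+176+86 = 507; mod 256 = 251 → fb.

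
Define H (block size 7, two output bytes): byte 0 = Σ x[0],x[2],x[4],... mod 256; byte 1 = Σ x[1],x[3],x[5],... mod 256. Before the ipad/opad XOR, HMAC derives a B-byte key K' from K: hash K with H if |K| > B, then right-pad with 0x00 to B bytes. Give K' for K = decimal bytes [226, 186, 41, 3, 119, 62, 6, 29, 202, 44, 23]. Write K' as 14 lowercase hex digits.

69440000000000

|K| = 11 > B = 7, so first hash the key.
H(K): even-index sum = 617 mod 256 = 105; odd-index sum = 324 mod 256 = 68 → 69 44.
Zero-pad H(K) = 69 44 to 7 bytes: K' = 69 44 00 00 00 00 00.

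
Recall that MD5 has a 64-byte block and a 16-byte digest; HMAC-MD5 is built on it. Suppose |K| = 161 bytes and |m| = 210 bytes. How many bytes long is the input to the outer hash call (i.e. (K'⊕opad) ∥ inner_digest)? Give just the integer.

80

Key is 161 > 64 bytes, so it is hashed to 16 bytes then zero-padded to 64: |K'| = 64.
Outer input = (K'⊕opad) ∥ H(inner) → 64 + 16 = 80 bytes.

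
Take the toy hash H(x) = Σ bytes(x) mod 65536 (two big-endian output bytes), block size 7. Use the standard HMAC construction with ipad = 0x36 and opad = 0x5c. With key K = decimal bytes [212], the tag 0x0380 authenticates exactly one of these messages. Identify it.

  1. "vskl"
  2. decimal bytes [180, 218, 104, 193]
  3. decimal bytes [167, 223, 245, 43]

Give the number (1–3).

Key decimal bytes [212] = d4 is 1 byte ≤ B = 7; zero-pad to 7 bytes: K' = d4 00 00 00 00 00 00.
K' ⊕ ipad = e2 36 36 36 36 36 36; K' ⊕ opad = 88 5c 5c 5c 5c 5c 5c.
m1: inner = H(e2 36 36 36 36 36 36 76 73 6b 6c) = 03 e6; tag = H(88 5c 5c 5c 5c 5c 5c 03 e6) = 0399
m2: inner = H(e2 36 36 36 36 36 36 b4 da 68 c1) = 04 dd; tag = H(88 5c 5c 5c 5c 5c 5c 04 dd) = 0391
m3: inner = H(e2 36 36 36 36 36 36 a7 df f5 2b) = 04 cc; tag = H(88 5c 5c 5c 5c 5c 5c 04 cc) = 0380 ← matches

3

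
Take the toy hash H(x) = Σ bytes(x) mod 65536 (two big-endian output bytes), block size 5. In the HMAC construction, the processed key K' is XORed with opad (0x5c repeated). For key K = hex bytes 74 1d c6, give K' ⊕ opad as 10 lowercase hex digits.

28419a5c5c

Key hex bytes 74 1d c6 is 3 bytes ≤ B = 5; zero-pad to 5 bytes: K' = 74 1d c6 00 00.
XOR each byte with 0x5c: 74⊕5c=28, 1d⊕5c=41, c6⊕5c=9a, 00⊕5c=5c, 00⊕5c=5c.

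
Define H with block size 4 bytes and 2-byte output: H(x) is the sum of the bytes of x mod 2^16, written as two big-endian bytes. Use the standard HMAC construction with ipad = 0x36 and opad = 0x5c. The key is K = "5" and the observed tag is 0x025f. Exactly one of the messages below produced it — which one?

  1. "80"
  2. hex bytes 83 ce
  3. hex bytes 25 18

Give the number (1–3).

3

Key "5" = 35 is 1 byte ≤ B = 4; zero-pad to 4 bytes: K' = 35 00 00 00.
K' ⊕ ipad = 03 36 36 36; K' ⊕ opad = 69 5c 5c 5c.
m1: inner = H(03 36 36 36 38 30) = 01 0d; tag = H(69 5c 5c 5c 01 0d) = 018b
m2: inner = H(03 36 36 36 83 ce) = 01 f6; tag = H(69 5c 5c 5c 01 f6) = 0274
m3: inner = H(03 36 36 36 25 18) = 00 e2; tag = H(69 5c 5c 5c 00 e2) = 025f ← matches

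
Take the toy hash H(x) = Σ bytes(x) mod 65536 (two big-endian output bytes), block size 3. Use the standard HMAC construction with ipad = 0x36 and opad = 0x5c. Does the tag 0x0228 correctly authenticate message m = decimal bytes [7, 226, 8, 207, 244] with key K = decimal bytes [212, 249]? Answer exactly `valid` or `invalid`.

Key decimal bytes [212, 249] = d4 f9 is 2 bytes ≤ B = 3; zero-pad to 3 bytes: K' = d4 f9 00.
K' ⊕ ipad = e2 cf 36; K' ⊕ opad = 88 a5 5c.
Inner hash: sum = 226+207+54+7+226+8+207+244 = 1179 → 04 9b.
Outer hash (recomputed tag): sum = 136+165+92+4+155 = 552 → 02 28.
Recomputed tag = 0228; claimed = 0228 → match.

valid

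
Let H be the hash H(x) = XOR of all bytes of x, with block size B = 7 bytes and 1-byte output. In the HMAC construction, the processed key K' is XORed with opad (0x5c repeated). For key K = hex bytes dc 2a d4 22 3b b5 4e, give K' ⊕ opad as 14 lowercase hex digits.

Key hex bytes dc 2a d4 22 3b b5 4e is exactly B = 7 bytes: K' = dc 2a d4 22 3b b5 4e.
XOR each byte with 0x5c: dc⊕5c=80, 2a⊕5c=76, d4⊕5c=88, 22⊕5c=7e, 3b⊕5c=67, b5⊕5c=e9, 4e⊕5c=12.

8076887e67e912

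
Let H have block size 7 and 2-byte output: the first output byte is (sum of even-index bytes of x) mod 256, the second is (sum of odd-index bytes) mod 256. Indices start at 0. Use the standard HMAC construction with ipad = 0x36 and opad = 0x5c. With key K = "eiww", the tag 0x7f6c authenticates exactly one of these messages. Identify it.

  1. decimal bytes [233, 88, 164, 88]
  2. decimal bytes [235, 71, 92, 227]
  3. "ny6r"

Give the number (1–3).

Key "eiww" = 65 69 77 77 is 4 bytes ≤ B = 7; zero-pad to 7 bytes: K' = 65 69 77 77 00 00 00.
K' ⊕ ipad = 53 5f 41 41 36 36 36; K' ⊕ opad = 39 35 2b 2b 5c 5c 5c.
m1: inner = H(53 5f 41 41 36 36 36 e9 58 a4 58) = b0 63; tag = H(39 35 2b 2b 5c 5c 5c b0 63) = 7f6c ← matches
m2: inner = H(53 5f 41 41 36 36 36 eb 47 5c e3) = 2a 1d; tag = H(39 35 2b 2b 5c 5c 5c 2a 1d) = 39e6
m3: inner = H(53 5f 41 41 36 36 36 6e 79 36 72) = eb 7a; tag = H(39 35 2b 2b 5c 5c 5c eb 7a) = 96a7

1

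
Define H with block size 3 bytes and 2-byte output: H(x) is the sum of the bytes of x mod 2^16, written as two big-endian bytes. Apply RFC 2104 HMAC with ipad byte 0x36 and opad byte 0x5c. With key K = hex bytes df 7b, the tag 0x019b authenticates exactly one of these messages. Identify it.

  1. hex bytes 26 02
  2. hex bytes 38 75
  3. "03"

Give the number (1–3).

1

Key hex bytes df 7b is 2 bytes ≤ B = 3; zero-pad to 3 bytes: K' = df 7b 00.
K' ⊕ ipad = e9 4d 36; K' ⊕ opad = 83 27 5c.
m1: inner = H(e9 4d 36 26 02) = 01 94; tag = H(83 27 5c 01 94) = 019b ← matches
m2: inner = H(e9 4d 36 38 75) = 02 19; tag = H(83 27 5c 02 19) = 0121
m3: inner = H(e9 4d 36 30 33) = 01 cf; tag = H(83 27 5c 01 cf) = 01d6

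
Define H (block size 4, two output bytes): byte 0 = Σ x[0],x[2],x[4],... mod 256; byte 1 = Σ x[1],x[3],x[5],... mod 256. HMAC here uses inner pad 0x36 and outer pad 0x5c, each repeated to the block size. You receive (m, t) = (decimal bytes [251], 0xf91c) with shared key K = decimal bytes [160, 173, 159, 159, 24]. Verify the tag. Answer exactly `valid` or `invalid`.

Key decimal bytes [160, 173, 159, 159, 24] = a0 ad 9f 9f 18 is 5 bytes > B = 4, so hash it first: H(key) = 57 4c, then zero-pad to 4 bytes: K' = 57 4c 00 00.
K' ⊕ ipad = 61 7a 36 36; K' ⊕ opad = 0b 10 5c 5c.
Inner hash: even-index sum = 402 mod 256 = 146; odd-index sum = 176 mod 256 = 176 → 92 b0.
Outer hash (recomputed tag): even-index sum = 249 mod 256 = 249; odd-index sum = 284 mod 256 = 28 → f9 1c.
Recomputed tag = f91c; claimed = f91c → match.

valid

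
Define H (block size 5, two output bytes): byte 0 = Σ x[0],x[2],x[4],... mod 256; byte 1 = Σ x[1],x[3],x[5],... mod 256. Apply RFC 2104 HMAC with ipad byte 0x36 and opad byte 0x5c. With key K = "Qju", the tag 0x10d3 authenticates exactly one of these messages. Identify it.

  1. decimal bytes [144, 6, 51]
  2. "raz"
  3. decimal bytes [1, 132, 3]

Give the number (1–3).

Key "Qju" = 51 6a 75 is 3 bytes ≤ B = 5; zero-pad to 5 bytes: K' = 51 6a 75 00 00.
K' ⊕ ipad = 67 5c 43 36 36; K' ⊕ opad = 0d 36 29 5c 5c.
m1: inner = H(67 5c 43 36 36 90 06 33) = e6 55; tag = H(0d 36 29 5c 5c e6 55) = e778
m2: inner = H(67 5c 43 36 36 72 61 7a) = 41 7e; tag = H(0d 36 29 5c 5c 41 7e) = 10d3 ← matches
m3: inner = H(67 5c 43 36 36 01 84 03) = 64 96; tag = H(0d 36 29 5c 5c 64 96) = 28f6

2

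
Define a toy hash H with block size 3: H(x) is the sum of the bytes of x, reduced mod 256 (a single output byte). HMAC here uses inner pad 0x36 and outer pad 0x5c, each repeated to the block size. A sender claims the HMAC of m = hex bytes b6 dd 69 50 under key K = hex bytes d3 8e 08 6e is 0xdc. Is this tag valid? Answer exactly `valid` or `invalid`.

Key hex bytes d3 8e 08 6e is 4 bytes > B = 3, so hash it first: H(key) = d7, then zero-pad to 3 bytes: K' = d7 00 00.
K' ⊕ ipad = e1 36 36; K' ⊕ opad = 8b 5c 5c.
Inner hash: sum = 225+54+54+182+221+105+80 = 921; mod 256 = 153 → 99.
Outer hash (recomputed tag): sum = 139+92+92+153 = 476; mod 256 = 220 → dc.
Recomputed tag = dc; claimed = dc → match.

valid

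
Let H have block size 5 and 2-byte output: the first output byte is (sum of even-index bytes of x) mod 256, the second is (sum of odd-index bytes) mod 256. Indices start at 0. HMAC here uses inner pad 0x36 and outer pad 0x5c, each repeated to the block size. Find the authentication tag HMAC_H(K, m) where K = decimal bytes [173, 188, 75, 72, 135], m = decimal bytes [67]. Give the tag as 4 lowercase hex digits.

2ebd

Key decimal bytes [173, 188, 75, 72, 135] = ad bc 4b 48 87 is exactly B = 5 bytes: K' = ad bc 4b 48 87.
K' ⊕ ipad = 9b 8a 7d 7e b1.  K' ⊕ opad = f1 e0 17 14 db.
Inner input = (K'⊕ipad) ∥ m = 9b 8a 7d 7e b1 ∥ 43.
Inner hash: even-index sum = 457 mod 256 = 201; odd-index sum = 331 mod 256 = 75 → c9 4b.
Outer input = (K'⊕opad) ∥ inner = f1 e0 17 14 db ∥ c9 4b.
Outer hash (tag): even-index sum = 558 mod 256 = 46; odd-index sum = 445 mod 256 = 189 → 2e bd.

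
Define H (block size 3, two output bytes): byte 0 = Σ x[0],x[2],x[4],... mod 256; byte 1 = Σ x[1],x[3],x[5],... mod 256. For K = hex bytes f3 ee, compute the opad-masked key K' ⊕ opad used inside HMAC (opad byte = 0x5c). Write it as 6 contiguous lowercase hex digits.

afb25c

Key hex bytes f3 ee is 2 bytes ≤ B = 3; zero-pad to 3 bytes: K' = f3 ee 00.
XOR each byte with 0x5c: f3⊕5c=af, ee⊕5c=b2, 00⊕5c=5c.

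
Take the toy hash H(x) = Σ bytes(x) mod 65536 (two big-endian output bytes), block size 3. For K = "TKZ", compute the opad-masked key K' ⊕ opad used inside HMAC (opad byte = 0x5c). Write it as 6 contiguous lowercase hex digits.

Key "TKZ" = 54 4b 5a is exactly B = 3 bytes: K' = 54 4b 5a.
XOR each byte with 0x5c: 54⊕5c=08, 4b⊕5c=17, 5a⊕5c=06.

081706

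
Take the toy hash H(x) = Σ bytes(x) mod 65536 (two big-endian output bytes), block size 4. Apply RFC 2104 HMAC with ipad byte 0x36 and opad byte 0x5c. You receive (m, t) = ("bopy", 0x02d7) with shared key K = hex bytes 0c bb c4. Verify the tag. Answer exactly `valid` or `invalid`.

valid

Key hex bytes 0c bb c4 is 3 bytes ≤ B = 4; zero-pad to 4 bytes: K' = 0c bb c4 00.
K' ⊕ ipad = 3a 8d f2 36; K' ⊕ opad = 50 e7 98 5c.
Inner hash: sum = 58+141+242+54+98+111+112+121 = 937 → 03 a9.
Outer hash (recomputed tag): sum = 80+231+152+92+3+169 = 727 → 02 d7.
Recomputed tag = 02d7; claimed = 02d7 → match.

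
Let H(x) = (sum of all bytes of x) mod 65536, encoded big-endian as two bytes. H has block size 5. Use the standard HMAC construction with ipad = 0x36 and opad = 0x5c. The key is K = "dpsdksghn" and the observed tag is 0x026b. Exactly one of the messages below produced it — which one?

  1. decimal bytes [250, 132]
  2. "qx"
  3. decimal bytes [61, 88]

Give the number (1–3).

3

Key "dpsdksghn" = 64 70 73 64 6b 73 67 68 6e is 9 bytes > B = 5, so hash it first: H(key) = 03 c6, then zero-pad to 5 bytes: K' = 03 c6 00 00 00.
K' ⊕ ipad = 35 f0 36 36 36; K' ⊕ opad = 5f 9a 5c 5c 5c.
m1: inner = H(35 f0 36 36 36 fa 84) = 03 45; tag = H(5f 9a 5c 5c 5c 03 45) = 0255
m2: inner = H(35 f0 36 36 36 71 78) = 02 b0; tag = H(5f 9a 5c 5c 5c 02 b0) = 02bf
m3: inner = H(35 f0 36 36 36 3d 58) = 02 5c; tag = H(5f 9a 5c 5c 5c 02 5c) = 026b ← matches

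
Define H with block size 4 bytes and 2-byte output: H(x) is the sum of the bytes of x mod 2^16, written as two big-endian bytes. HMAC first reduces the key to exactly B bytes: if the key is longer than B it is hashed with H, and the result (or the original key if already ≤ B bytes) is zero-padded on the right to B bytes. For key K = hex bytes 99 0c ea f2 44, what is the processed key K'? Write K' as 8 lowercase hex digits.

|K| = 5 > B = 4, so first hash the key.
H(K): sum = 153+12+234+242+68 = 709 → 02 c5.
Zero-pad H(K) = 02 c5 to 4 bytes: K' = 02 c5 00 00.

02c50000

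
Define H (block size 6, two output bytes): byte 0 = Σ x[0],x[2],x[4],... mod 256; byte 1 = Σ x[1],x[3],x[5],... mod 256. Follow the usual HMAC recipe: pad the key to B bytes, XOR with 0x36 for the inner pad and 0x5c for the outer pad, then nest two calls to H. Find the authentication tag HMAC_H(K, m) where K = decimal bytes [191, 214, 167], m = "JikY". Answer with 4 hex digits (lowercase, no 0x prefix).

Key decimal bytes [191, 214, 167] = bf d6 a7 is 3 bytes ≤ B = 6; zero-pad to 6 bytes: K' = bf d6 a7 00 00 00.
K' ⊕ ipad = 89 e0 91 36 36 36.  K' ⊕ opad = e3 8a fb 5c 5c 5c.
Inner input = (K'⊕ipad) ∥ m = 89 e0 91 36 36 36 ∥ 4a 69 6b 59.
Inner hash: even-index sum = 517 mod 256 = 5; odd-index sum = 526 mod 256 = 14 → 05 0e.
Outer input = (K'⊕opad) ∥ inner = e3 8a fb 5c 5c 5c ∥ 05 0e.
Outer hash (tag): even-index sum = 575 mod 256 = 63; odd-index sum = 336 mod 256 = 80 → 3f 50.

3f50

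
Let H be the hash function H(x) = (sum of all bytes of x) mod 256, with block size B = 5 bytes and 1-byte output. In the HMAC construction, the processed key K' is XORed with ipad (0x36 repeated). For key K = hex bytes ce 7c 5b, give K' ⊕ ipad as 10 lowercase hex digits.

f84a6d3636

Key hex bytes ce 7c 5b is 3 bytes ≤ B = 5; zero-pad to 5 bytes: K' = ce 7c 5b 00 00.
XOR each byte with 0x36: ce⊕36=f8, 7c⊕36=4a, 5b⊕36=6d, 00⊕36=36, 00⊕36=36.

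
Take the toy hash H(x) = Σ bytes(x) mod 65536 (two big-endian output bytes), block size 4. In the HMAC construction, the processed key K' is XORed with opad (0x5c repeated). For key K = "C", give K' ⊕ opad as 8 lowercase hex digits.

1f5c5c5c

Key "C" = 43 is 1 byte ≤ B = 4; zero-pad to 4 bytes: K' = 43 00 00 00.
XOR each byte with 0x5c: 43⊕5c=1f, 00⊕5c=5c, 00⊕5c=5c, 00⊕5c=5c.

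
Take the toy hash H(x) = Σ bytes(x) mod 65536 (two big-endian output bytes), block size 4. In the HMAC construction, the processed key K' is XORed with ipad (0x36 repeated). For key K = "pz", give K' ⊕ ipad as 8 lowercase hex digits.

Key "pz" = 70 7a is 2 bytes ≤ B = 4; zero-pad to 4 bytes: K' = 70 7a 00 00.
XOR each byte with 0x36: 70⊕36=46, 7a⊕36=4c, 00⊕36=36, 00⊕36=36.

464c3636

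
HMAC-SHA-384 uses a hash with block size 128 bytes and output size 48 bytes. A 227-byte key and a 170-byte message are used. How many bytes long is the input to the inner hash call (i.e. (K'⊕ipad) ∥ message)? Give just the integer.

Key is 227 > 128 bytes, so it is hashed to 48 bytes then zero-padded to 128: |K'| = 128.
Inner input = (K'⊕ipad) ∥ m → 128 + 170 = 298 bytes.

298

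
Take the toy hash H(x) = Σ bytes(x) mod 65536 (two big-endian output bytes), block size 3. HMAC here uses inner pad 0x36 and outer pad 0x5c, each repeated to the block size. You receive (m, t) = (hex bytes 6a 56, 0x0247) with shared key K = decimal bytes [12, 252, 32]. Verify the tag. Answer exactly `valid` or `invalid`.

Key decimal bytes [12, 252, 32] = 0c fc 20 is exactly B = 3 bytes: K' = 0c fc 20.
K' ⊕ ipad = 3a ca 16; K' ⊕ opad = 50 a0 7c.
Inner hash: sum = 58+202+22+106+86 = 474 → 01 da.
Outer hash (recomputed tag): sum = 80+160+124+1+218 = 583 → 02 47.
Recomputed tag = 0247; claimed = 0247 → match.

valid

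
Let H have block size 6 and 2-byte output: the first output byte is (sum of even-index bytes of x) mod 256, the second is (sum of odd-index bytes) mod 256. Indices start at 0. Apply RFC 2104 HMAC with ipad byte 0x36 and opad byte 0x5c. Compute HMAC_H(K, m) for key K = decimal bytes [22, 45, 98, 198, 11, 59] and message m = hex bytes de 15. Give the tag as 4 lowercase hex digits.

Key decimal bytes [22, 45, 98, 198, 11, 59] = 16 2d 62 c6 0b 3b is exactly B = 6 bytes: K' = 16 2d 62 c6 0b 3b.
K' ⊕ ipad = 20 1b 54 f0 3d 0d.  K' ⊕ opad = 4a 71 3e 9a 57 67.
Inner input = (K'⊕ipad) ∥ m = 20 1b 54 f0 3d 0d ∥ de 15.
Inner hash: even-index sum = 399 mod 256 = 143; odd-index sum = 301 mod 256 = 45 → 8f 2d.
Outer input = (K'⊕opad) ∥ inner = 4a 71 3e 9a 57 67 ∥ 8f 2d.
Outer hash (tag): even-index sum = 366 mod 256 = 110; odd-index sum = 415 mod 256 = 159 → 6e 9f.

6e9f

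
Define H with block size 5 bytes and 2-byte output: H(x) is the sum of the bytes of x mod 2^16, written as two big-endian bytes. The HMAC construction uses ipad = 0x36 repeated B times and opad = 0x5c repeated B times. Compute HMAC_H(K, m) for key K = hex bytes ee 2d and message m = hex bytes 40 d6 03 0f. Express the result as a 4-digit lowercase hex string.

02f6

Key hex bytes ee 2d is 2 bytes ≤ B = 5; zero-pad to 5 bytes: K' = ee 2d 00 00 00.
K' ⊕ ipad = d8 1b 36 36 36.  K' ⊕ opad = b2 71 5c 5c 5c.
Inner input = (K'⊕ipad) ∥ m = d8 1b 36 36 36 ∥ 40 d6 03 0f.
Inner hash: sum = 216+27+54+54+54+64+214+3+15 = 701 → 02 bd.
Outer input = (K'⊕opad) ∥ inner = b2 71 5c 5c 5c ∥ 02 bd.
Outer hash (tag): sum = 178+113+92+92+92+2+189 = 758 → 02 f6.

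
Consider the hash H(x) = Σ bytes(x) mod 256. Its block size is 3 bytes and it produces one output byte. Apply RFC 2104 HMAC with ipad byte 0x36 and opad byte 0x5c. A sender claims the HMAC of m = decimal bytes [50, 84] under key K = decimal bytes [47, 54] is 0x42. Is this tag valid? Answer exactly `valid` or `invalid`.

invalid

Key decimal bytes [47, 54] = 2f 36 is 2 bytes ≤ B = 3; zero-pad to 3 bytes: K' = 2f 36 00.
K' ⊕ ipad = 19 00 36; K' ⊕ opad = 73 6a 5c.
Inner hash: sum = 25+0+54+50+84 = 213 → d5.
Outer hash (recomputed tag): sum = 115+106+92+213 = 526; mod 256 = 14 → 0e.
Recomputed tag = 0e; claimed = 42 → mismatch.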